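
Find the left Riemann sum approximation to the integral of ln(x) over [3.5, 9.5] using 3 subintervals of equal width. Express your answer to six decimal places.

Δx = (9.5 − 3.5)/3 = 2.
Left endpoints: 3.5, 5.5, 7.5.
f(3.5) ≈ 1.252763, f(5.5) ≈ 1.704748, f(7.5) ≈ 2.014903.
Sum = Δx · [f(3.5) + f(5.5) + f(7.5)].
Sum ≈ 9.944828.

9.944828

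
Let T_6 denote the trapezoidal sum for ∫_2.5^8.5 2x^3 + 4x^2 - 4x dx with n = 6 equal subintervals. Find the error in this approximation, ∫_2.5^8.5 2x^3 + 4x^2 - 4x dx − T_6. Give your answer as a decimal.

-37

Exact integral: ∫_2.5^8.5 f(x) dx = 3256.5.
T_6 = 3293.5.
Error = 3256.5 − 3293.5 = -37.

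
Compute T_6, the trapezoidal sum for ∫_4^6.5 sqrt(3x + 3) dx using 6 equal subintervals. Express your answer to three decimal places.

10.806

Δx = (6.5 − 4)/6 = 5/12.
f(4) ≈ 3.873, f(53/12) ≈ 4.031, f(29/6) ≈ 4.183, f(5.25) ≈ 4.330, f(17/3) ≈ 4.472, f(73/12) ≈ 4.610, f(6.5) ≈ 4.743.
T_6 = (Δx/2)·[f(x_0) + 2f(x_1) + ... + 2f(x_{5}) + f(x_6)].
Sum ≈ 10.806.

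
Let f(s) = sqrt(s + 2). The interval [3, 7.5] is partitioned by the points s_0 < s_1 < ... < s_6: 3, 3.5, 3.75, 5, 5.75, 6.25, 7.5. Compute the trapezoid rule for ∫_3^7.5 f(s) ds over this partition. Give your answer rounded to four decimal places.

Subinterval widths: 0.5, 0.25, 1.25, 0.75, 0.5, 1.25.
f(3) ≈ 2.2361, f(3.5) ≈ 2.3452, f(3.75) ≈ 2.3979, f(5) ≈ 2.6458, f(5.75) ≈ 2.7839, f(6.25) ≈ 2.8723, f(7.5) ≈ 3.0822.
On each subinterval the trapezoid contributes (Δs_i/2)·[f(s_{i-1}) + f(s_i)].
Sum ≈ 12.0622.

12.0622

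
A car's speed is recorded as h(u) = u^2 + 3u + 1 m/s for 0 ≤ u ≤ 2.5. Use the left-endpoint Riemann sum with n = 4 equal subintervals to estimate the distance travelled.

12.94921875

Δu = (2.5 − 0)/4 = 0.625.
Left endpoints: 0, 0.625, 1.25, 1.875.
h(0) = 1, h(0.625) = 3.265625, h(1.25) = 6.3125, h(1.875) = 10.140625.
Sum = Δu · [h(0) + h(0.625) + h(1.25) + h(1.875)].
Sum = 12.94921875.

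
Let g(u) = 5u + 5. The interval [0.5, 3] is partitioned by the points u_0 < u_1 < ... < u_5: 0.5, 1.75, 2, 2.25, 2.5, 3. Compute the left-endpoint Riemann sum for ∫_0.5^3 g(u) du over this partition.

29.375

Subinterval widths: 1.25, 0.25, 0.25, 0.25, 0.5.
Left endpoints: 0.5, 1.75, 2, 2.25, 2.5.
g(0.5) = 7.5, g(1.75) = 13.75, g(2) = 15, g(2.25) = 16.25, g(2.5) = 17.5.
Sum = Σ Δu_i · g(u_i).
Sum = 29.375.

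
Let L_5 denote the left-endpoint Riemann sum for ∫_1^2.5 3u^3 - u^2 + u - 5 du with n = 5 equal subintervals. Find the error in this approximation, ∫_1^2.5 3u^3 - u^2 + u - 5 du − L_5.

Exact integral: ∫_1^2.5 f(u) du = 18.796875.
L_5 = 13.11.
Error = 18.796875 − 13.11 = 5.686875.

5.686875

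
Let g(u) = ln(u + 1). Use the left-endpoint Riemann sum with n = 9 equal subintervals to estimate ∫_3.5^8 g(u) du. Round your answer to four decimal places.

8.3311

Δu = (8 − 3.5)/9 = 0.5.
Left endpoints: 3.5, 4, 4.5, 5, 5.5, 6, 6.5, 7, 7.5.
g(3.5) ≈ 1.5041, g(4) ≈ 1.6094, g(4.5) ≈ 1.7047, g(5) ≈ 1.7918, g(5.5) ≈ 1.8718, g(6) ≈ 1.9459, g(6.5) ≈ 2.0149, g(7) ≈ 2.0794, g(7.5) ≈ 2.1401.
Sum = Δu · [g(3.5) + g(4) + g(4.5) + ...].
Sum ≈ 8.3311.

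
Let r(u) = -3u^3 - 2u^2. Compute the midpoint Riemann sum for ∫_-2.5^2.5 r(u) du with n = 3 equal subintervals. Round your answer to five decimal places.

Δu = (2.5 − (-2.5))/3 = 5/3.
Midpoints: -5/3, 0, 5/3.
r(-5/3) = 25/3, r(0) = 0, r(5/3) = -175/9.
Sum = Δu · [r(-5/3) + r(0) + r(5/3)].
Sum ≈ -18.51852.

-18.51852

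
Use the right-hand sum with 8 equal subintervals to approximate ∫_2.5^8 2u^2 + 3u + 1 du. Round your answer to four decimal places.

Δu = (8 − 2.5)/8 = 0.6875.
Right endpoints: 3.1875, 3.875, 4.5625, 5.25, 5.9375, 6.625, 7.3125, 8.
f(3.1875) = 30.8828125, f(3.875) = 42.65625, f(4.5625) = 56.3203125, f(5.25) = 71.875, f(5.9375) = 89.3203125, f(6.625) = 108.65625, f(7.3125) = 129.8828125, f(8) = 153.
Sum = Δu · [f(3.1875) + f(3.875) + f(4.5625) + ...].
Sum ≈ 469.2832.

469.2832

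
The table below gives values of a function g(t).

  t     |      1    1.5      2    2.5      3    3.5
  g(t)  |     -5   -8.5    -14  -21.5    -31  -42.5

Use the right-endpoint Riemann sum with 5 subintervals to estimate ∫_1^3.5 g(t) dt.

-58.75

Δt = 0.5.
Sum = 0.5·[(-8.5) + (-14) + (-21.5) + (-31) + (-42.5)] = -58.75.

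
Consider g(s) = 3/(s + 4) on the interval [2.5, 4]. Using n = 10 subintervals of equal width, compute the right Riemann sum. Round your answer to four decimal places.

Δs = (4 − 2.5)/10 = 0.15.
Right endpoints: 2.65, 2.8, 2.95, 3.1, 3.25, 3.4, 3.55, 3.7, 3.85, 4.
g(2.65) = 60/133, g(2.8) = 15/34, g(2.95) = 60/139, g(3.1) = 30/71, g(3.25) = 12/29, g(3.4) = 15/37, g(3.55) = 60/151, g(3.7) = 30/77, g(3.85) = 60/157, g(4) = 0.375.
Sum = Δs · [g(2.65) + g(2.8) + g(2.95) + ...].
Sum ≈ 0.6165.

0.6165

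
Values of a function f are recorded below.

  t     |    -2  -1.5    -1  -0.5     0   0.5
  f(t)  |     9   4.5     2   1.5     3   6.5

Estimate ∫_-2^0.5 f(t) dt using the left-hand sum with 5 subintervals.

10

Δt = 0.5.
Sum = 0.5·[9 + 4.5 + 2 + 1.5 + 3] = 10.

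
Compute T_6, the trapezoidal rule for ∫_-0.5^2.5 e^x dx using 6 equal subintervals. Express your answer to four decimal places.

11.8161

Δx = (2.5 − (-0.5))/6 = 0.5.
f(-0.5) ≈ 0.6065, f(0) ≈ 1.0000, f(0.5) ≈ 1.6487, f(1) ≈ 2.7183, f(1.5) ≈ 4.4817, f(2) ≈ 7.3891, f(2.5) ≈ 12.1825.
T_6 = (Δx/2)·[f(x_0) + 2f(x_1) + ... + 2f(x_{5}) + f(x_6)].
Sum ≈ 11.8161.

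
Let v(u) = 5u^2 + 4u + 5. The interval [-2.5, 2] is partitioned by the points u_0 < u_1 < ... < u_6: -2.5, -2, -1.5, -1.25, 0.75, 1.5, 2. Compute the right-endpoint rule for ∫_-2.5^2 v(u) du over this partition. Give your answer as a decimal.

Subinterval widths: 0.5, 0.5, 0.25, 2, 0.75, 0.5.
Right endpoints: -2, -1.5, -1.25, 0.75, 1.5, 2.
v(-2) = 17, v(-1.5) = 10.25, v(-1.25) = 7.8125, v(0.75) = 10.8125, v(1.5) = 22.25, v(2) = 33.
Sum = Σ Δu_i · v(u_i).
Sum = 70.390625.

70.390625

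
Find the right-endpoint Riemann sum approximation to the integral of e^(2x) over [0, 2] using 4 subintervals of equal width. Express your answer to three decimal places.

42.396

Δx = (2 − 0)/4 = 0.5.
Right endpoints: 0.5, 1, 1.5, 2.
f(0.5) ≈ 2.718, f(1) ≈ 7.389, f(1.5) ≈ 20.086, f(2) ≈ 54.598.
Sum = Δx · [f(0.5) + f(1) + f(1.5) + f(2)].
Sum ≈ 42.396.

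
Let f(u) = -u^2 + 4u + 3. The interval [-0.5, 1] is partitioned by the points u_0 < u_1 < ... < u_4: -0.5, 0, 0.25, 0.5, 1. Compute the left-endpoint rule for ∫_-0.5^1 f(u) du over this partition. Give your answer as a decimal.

Subinterval widths: 0.5, 0.25, 0.25, 0.5.
Left endpoints: -0.5, 0, 0.25, 0.5.
f(-0.5) = 0.75, f(0) = 3, f(0.25) = 3.9375, f(0.5) = 4.75.
Sum = Σ Δu_i · f(u_i).
Sum = 4.484375.

4.484375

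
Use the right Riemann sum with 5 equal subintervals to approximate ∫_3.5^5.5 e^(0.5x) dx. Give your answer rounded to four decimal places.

Δx = (5.5 − 3.5)/5 = 0.4.
Right endpoints: 3.9, 4.3, 4.7, 5.1, 5.5.
f(3.9) ≈ 7.0287, f(4.3) ≈ 8.5849, f(4.7) ≈ 10.4856, f(5.1) ≈ 12.8071, f(5.5) ≈ 15.6426.
Sum = Δx · [f(3.9) + f(4.3) + f(4.7) + f(5.1) + f(5.5)].
Sum ≈ 21.8195.

21.8195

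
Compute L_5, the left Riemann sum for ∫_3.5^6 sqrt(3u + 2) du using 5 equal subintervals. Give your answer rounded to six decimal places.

9.819232

Δu = (6 − 3.5)/5 = 0.5.
Left endpoints: 3.5, 4, 4.5, 5, 5.5.
f(3.5) ≈ 3.535534, f(4) ≈ 3.741657, f(4.5) ≈ 3.937004, f(5) ≈ 4.123106, f(5.5) ≈ 4.301163.
Sum = Δu · [f(3.5) + f(4) + f(4.5) + f(5) + f(5.5)].
Sum ≈ 9.819232.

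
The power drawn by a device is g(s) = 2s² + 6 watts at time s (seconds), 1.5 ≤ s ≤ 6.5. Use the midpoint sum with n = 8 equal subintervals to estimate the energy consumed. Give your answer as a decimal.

210.5078125

Δs = (6.5 − 1.5)/8 = 0.625.
Midpoints: 1.8125, 2.4375, 3.0625, 3.6875, 4.3125, 4.9375, 5.5625, 6.1875.
g(1.8125) = 12.5703125, g(2.4375) = 17.8828125, g(3.0625) = 24.7578125, g(3.6875) = 33.1953125, g(4.3125) = 43.1953125, g(4.9375) = 54.7578125, g(5.5625) = 67.8828125, g(6.1875) = 82.5703125.
Sum = Δs · [g(1.8125) + g(2.4375) + g(3.0625) + ...].
Sum = 210.5078125.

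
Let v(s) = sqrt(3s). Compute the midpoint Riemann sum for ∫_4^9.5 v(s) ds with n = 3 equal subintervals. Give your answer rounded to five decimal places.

Δs = (9.5 − 4)/3 = 11/6.
Midpoints: 59/12, 6.75, 103/12.
v(59/12) ≈ 3.84057, v(6.75) ≈ 4.50000, v(103/12) ≈ 5.07445.
Sum = Δs · [v(59/12) + v(6.75) + v(103/12)].
Sum ≈ 24.59420.

24.59420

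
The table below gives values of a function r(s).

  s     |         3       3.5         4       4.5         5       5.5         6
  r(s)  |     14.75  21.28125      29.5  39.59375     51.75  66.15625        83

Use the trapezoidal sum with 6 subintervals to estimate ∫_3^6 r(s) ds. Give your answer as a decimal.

128.578125

Δs = 0.5.
T_6 = (0.5/2)·[14.75 + 2·21.28125 + 2·29.5 + 2·39.59375 + 2·51.75 + 2·66.15625 + 83] = 128.578125.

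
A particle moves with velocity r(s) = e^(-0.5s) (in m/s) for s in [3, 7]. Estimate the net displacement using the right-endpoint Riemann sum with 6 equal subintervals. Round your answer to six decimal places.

Δs = (7 − 3)/6 = 2/3.
Right endpoints: 11/3, 13/3, 5, 17/3, 19/3, 7.
r(11/3) ≈ 0.159880, r(13/3) ≈ 0.114559, r(5) ≈ 0.082085, r(17/3) ≈ 0.058816, r(19/3) ≈ 0.042144, r(7) ≈ 0.030197.
Sum = Δs · [r(11/3) + r(13/3) + r(5) + ...].
Sum ≈ 0.325121.

0.325121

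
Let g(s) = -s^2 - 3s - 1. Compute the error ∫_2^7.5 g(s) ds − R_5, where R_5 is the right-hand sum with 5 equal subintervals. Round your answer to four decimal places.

Exact integral: ∫_2^7.5 g(s) ds ≈ -221.833333.
R_5 = -260.755.
Error ≈ -221.833333 − (-260.755) ≈ 38.9217.

38.9217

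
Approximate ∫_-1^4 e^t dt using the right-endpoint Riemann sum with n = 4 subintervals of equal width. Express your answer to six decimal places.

Δt = (4 − (-1))/4 = 1.25.
Right endpoints: 0.25, 1.5, 2.75, 4.
f(0.25) ≈ 1.284025, f(1.5) ≈ 4.481689, f(2.75) ≈ 15.642632, f(4) ≈ 54.598150.
Sum = Δt · [f(0.25) + f(1.5) + f(2.75) + f(4)].
Sum ≈ 95.008121.

95.008121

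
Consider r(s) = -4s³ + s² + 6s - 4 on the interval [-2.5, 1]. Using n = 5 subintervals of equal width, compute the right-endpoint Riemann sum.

-1.05

Δs = (1 − (-2.5))/5 = 0.7.
Right endpoints: -1.8, -1.1, -0.4, 0.3, 1.
r(-1.8) = 11.768, r(-1.1) = -4.066, r(-0.4) = -5.984, r(0.3) = -2.218, r(1) = -1.
Sum = Δs · [r(-1.8) + r(-1.1) + r(-0.4) + r(0.3) + r(1)].
Sum = -1.05.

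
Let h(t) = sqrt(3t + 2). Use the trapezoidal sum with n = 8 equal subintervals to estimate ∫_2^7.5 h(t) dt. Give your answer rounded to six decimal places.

21.911374

Δt = (7.5 − 2)/8 = 0.6875.
h(2) ≈ 2.828427, h(2.6875) ≈ 3.172144, h(3.375) ≈ 3.482097, h(4.0625) ≈ 3.766630, h(4.75) ≈ 4.031129, h(5.4375) ≈ 4.279311, h(6.125) ≈ 4.513868, h(6.8125) ≈ 4.736824, h(7.5) ≈ 4.949747.
T_8 = (Δt/2)·[h(t_0) + 2h(t_1) + ... + 2h(t_{7}) + h(t_8)].
Sum ≈ 21.911374.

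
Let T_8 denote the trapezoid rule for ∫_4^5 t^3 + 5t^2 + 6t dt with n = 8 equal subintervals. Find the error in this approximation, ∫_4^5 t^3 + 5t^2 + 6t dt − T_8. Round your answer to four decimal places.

-0.0482

Exact integral: ∫_4^5 f(t) dt ≈ 220.916667.
T_8 = 220.96484375.
Error ≈ 220.916667 − 220.96484375 ≈ -0.0482.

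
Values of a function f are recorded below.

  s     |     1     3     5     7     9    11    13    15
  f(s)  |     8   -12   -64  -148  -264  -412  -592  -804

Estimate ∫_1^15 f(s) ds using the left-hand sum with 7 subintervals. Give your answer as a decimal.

-2968

Δs = 2.
Sum = 2·[8 + (-12) + (-64) + (-148) + (-264) + (-412) + (-592)] = -2968.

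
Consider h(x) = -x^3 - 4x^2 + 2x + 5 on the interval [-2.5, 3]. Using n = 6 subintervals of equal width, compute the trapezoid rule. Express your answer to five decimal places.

Δx = (3 − (-2.5))/6 = 11/12.
h(-2.5) = -9.375, h(-19/12) = -7301/1728, h(-2/3) = 59/27, h(0.25) = 5.234375, h(7/6) = 65/216, h(25/12) = -29785/1728, h(3) = -52.
T_6 = (Δx/2)·[h(x_0) + 2h(x_1) + ... + 2h(x_{5}) + h(x_6)].
Sum ≈ -40.72642.

-40.72642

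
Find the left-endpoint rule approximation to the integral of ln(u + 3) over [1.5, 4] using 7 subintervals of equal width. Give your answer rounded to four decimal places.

Δu = (4 − 1.5)/7 = 5/14.
Left endpoints: 1.5, 13/7, 31/14, 18/7, 41/14, 23/7, 51/14.
f(1.5) ≈ 1.5041, f(13/7) ≈ 1.5805, f(31/14) ≈ 1.6514, f(18/7) ≈ 1.7177, f(41/14) ≈ 1.7798, f(23/7) ≈ 1.8383, f(51/14) ≈ 1.8935.
Sum = Δu · [f(1.5) + f(13/7) + f(31/14) + ...].
Sum ≈ 4.2733.

4.2733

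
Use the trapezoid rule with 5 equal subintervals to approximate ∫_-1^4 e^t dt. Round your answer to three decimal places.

58.676

Δt = (4 − (-1))/5 = 1.
f(-1) ≈ 0.368, f(0) ≈ 1.000, f(1) ≈ 2.718, f(2) ≈ 7.389, f(3) ≈ 20.086, f(4) ≈ 54.598.
T_5 = (Δt/2)·[f(t_0) + 2f(t_1) + ... + 2f(t_{4}) + f(t_5)].
Sum ≈ 58.676.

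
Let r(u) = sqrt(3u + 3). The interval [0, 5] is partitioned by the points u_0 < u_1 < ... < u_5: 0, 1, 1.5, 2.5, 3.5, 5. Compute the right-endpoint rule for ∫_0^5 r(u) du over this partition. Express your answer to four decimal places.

17.0974

Subinterval widths: 1, 0.5, 1, 1, 1.5.
Right endpoints: 1, 1.5, 2.5, 3.5, 5.
r(1) ≈ 2.4495, r(1.5) ≈ 2.7386, r(2.5) ≈ 3.2404, r(3.5) ≈ 3.6742, r(5) ≈ 4.2426.
Sum = Σ Δu_i · r(u_i).
Sum ≈ 17.0974.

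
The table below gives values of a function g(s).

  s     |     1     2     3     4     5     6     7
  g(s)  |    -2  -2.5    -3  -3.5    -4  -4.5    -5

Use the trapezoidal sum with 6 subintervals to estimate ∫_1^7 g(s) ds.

Δs = 1.
T_6 = (1/2)·[(-2) + 2·(-2.5) + 2·(-3) + 2·(-3.5) + 2·(-4) + 2·(-4.5) + (-5)] = -21.

-21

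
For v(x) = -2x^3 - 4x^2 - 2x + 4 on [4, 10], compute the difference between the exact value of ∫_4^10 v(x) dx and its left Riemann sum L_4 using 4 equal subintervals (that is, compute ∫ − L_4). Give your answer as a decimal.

Exact integral: ∫_4^10 v(x) dx = -6180.
L_4 = -4618.5.
Error = -6180 − (-4618.5) = -1561.5.

-1561.5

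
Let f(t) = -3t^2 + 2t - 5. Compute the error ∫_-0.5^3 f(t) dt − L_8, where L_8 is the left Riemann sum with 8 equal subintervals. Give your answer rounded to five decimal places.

-3.87598

Exact integral: ∫_-0.5^3 f(t) dt = -35.875.
L_8 ≈ -31.9990234.
Error ≈ -35.875 − (-31.9990234) ≈ -3.87598.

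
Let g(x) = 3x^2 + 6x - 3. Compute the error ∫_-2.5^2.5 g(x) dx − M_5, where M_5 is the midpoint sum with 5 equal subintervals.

1.25

Exact integral: ∫_-2.5^2.5 g(x) dx = 16.25.
M_5 = 15.
Error = 16.25 − 15 = 1.25.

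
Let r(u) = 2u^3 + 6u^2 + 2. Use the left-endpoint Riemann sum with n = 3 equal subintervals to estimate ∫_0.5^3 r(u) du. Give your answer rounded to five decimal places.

Δu = (3 − 0.5)/3 = 5/6.
Left endpoints: 0.5, 4/3, 13/6.
r(0.5) = 3.75, r(4/3) = 470/27, r(13/6) = 5455/108.
Sum = Δu · [r(0.5) + r(4/3) + r(13/6)].
Sum ≈ 59.72222.

59.72222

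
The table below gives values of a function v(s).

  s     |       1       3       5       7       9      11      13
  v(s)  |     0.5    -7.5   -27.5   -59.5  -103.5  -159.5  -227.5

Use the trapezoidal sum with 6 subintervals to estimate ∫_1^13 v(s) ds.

-942

Δs = 2.
T_6 = (2/2)·[0.5 + 2·(-7.5) + 2·(-27.5) + 2·(-59.5) + 2·(-103.5) + 2·(-159.5) + (-227.5)] = -942.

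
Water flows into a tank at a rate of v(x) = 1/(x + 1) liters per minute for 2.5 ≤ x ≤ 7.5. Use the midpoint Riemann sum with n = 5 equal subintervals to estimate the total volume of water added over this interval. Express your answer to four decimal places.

Δx = (7.5 − 2.5)/5 = 1.
Midpoints: 3, 4, 5, 6, 7.
v(3) = 0.25, v(4) = 0.2, v(5) = 1/6, v(6) = 1/7, v(7) = 0.125.
Sum = Δx · [v(3) + v(4) + v(5) + v(6) + v(7)].
Sum ≈ 0.8845.

0.8845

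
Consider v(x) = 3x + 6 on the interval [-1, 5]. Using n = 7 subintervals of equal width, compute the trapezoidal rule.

Δx = (5 − (-1))/7 = 6/7.
v(-1) = 3, v(-1/7) = 39/7, v(5/7) = 57/7, v(11/7) = 75/7, v(17/7) = 93/7, v(23/7) = 111/7, v(29/7) = 129/7, v(5) = 21.
T_7 = (Δx/2)·[v(x_0) + 2v(x_1) + ... + 2v(x_{6}) + v(x_7)].
Sum = 72.

72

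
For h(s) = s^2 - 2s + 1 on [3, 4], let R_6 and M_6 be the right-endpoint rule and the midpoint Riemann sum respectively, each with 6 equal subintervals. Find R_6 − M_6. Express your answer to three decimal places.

R_6 ≈ 6.75463.
M_6 ≈ 6.33102.
R_6 − M_6 ≈ 0.424.

0.424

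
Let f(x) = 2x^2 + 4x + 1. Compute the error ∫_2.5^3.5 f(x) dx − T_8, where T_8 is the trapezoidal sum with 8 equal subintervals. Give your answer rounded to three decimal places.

-0.005

Exact integral: ∫_2.5^3.5 f(x) dx ≈ 31.16667.
T_8 = 31.171875.
Error ≈ 31.16667 − 31.171875 ≈ -0.005.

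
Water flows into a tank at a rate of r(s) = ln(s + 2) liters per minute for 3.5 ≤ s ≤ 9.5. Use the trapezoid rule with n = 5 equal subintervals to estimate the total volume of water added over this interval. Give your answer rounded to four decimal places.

12.6995

Δs = (9.5 − 3.5)/5 = 1.2.
r(3.5) ≈ 1.7047, r(4.7) ≈ 1.9021, r(5.9) ≈ 2.0669, r(7.1) ≈ 2.2083, r(8.3) ≈ 2.3321, r(9.5) ≈ 2.4423.
T_5 = (Δs/2)·[r(s_0) + 2r(s_1) + ... + 2r(s_{4}) + r(s_5)].
Sum ≈ 12.6995.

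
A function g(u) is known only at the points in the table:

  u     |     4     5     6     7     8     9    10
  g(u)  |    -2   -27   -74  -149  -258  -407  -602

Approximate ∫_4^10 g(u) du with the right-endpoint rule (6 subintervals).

Δu = 1.
Sum = 1·[(-27) + (-74) + (-149) + (-258) + (-407) + (-602)] = -1517.

-1517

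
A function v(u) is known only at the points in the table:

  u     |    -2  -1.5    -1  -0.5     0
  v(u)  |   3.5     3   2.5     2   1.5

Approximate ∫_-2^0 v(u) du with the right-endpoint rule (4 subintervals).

Δu = 0.5.
Sum = 0.5·[3 + 2.5 + 2 + 1.5] = 4.5.

4.5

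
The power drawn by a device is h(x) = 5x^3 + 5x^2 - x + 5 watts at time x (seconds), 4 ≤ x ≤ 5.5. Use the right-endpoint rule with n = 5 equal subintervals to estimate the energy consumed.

1083.7875

Δx = (5.5 − 4)/5 = 0.3.
Right endpoints: 4.3, 4.6, 4.9, 5.2, 5.5.
h(4.3) = 490.685, h(4.6) = 592.88, h(4.9) = 708.395, h(5.2) = 838.04, h(5.5) = 982.625.
Sum = Δx · [h(4.3) + h(4.6) + h(4.9) + h(5.2) + h(5.5)].
Sum = 1083.7875.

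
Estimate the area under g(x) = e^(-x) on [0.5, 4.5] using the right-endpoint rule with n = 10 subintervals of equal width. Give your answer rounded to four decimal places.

Δx = (4.5 − 0.5)/10 = 0.4.
Right endpoints: 0.9, 1.3, 1.7, 2.1, 2.5, 2.9, 3.3, 3.7, 4.1, 4.5.
g(0.9) ≈ 0.4066, g(1.3) ≈ 0.2725, g(1.7) ≈ 0.1827, g(2.1) ≈ 0.1225, g(2.5) ≈ 0.0821, g(2.9) ≈ 0.0550, g(3.3) ≈ 0.0369, g(3.7) ≈ 0.0247, g(4.1) ≈ 0.0166, g(4.5) ≈ 0.0111.
Sum = Δx · [g(0.9) + g(1.3) + g(1.7) + ...].
Sum ≈ 0.4843.

0.4843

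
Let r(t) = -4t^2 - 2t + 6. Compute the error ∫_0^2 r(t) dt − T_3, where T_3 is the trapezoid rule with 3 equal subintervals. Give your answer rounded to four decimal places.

0.5926

Exact integral: ∫_0^2 r(t) dt ≈ -2.666667.
T_3 ≈ -3.259259.
Error ≈ -2.666667 − (-3.259259) ≈ 0.5926.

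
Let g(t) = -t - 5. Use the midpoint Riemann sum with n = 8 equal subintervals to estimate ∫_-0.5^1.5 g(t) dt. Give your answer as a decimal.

Δt = (1.5 − (-0.5))/8 = 0.25.
Midpoints: -0.375, -0.125, 0.125, 0.375, 0.625, 0.875, 1.125, 1.375.
g(-0.375) = -4.625, g(-0.125) = -4.875, g(0.125) = -5.125, g(0.375) = -5.375, g(0.625) = -5.625, g(0.875) = -5.875, g(1.125) = -6.125, g(1.375) = -6.375.
Sum = Δt · [g(-0.375) + g(-0.125) + g(0.125) + ...].
Sum = -11.

-11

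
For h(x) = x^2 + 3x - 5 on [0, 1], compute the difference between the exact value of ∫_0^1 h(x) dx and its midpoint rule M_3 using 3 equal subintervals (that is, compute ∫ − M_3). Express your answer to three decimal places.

0.009

Exact integral: ∫_0^1 h(x) dx ≈ -3.16667.
M_3 ≈ -3.17593.
Error ≈ -3.16667 − (-3.17593) ≈ 0.009.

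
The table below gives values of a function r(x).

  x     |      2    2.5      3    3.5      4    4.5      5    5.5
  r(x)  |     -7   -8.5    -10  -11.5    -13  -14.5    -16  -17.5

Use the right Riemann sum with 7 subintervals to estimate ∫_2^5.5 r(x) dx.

Δx = 0.5.
Sum = 0.5·[(-8.5) + (-10) + (-11.5) + (-13) + (-14.5) + (-16) + (-17.5)] = -45.5.

-45.5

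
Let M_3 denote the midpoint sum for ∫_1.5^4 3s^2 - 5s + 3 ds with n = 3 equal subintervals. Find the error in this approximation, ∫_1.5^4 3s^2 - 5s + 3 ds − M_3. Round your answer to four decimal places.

0.4340

Exact integral: ∫_1.5^4 f(s) ds = 33.75.
M_3 ≈ 33.315972.
Error ≈ 33.75 − 33.315972 ≈ 0.4340.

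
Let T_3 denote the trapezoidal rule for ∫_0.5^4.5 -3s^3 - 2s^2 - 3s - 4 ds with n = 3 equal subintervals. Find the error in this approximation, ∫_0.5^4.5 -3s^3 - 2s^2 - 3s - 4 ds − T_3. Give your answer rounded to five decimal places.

29.03704

Exact integral: ∫_0.5^4.5 f(s) ds ≈ -414.1666667.
T_3 ≈ -443.2037037.
Error ≈ -414.1666667 − (-443.2037037) ≈ 29.03704.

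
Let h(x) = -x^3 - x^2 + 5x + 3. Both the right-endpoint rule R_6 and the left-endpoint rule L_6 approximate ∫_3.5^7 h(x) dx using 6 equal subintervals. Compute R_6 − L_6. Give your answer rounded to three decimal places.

-186.302

R_6 ≈ -656.87688.
L_6 ≈ -470.57480.
R_6 − L_6 ≈ -186.302.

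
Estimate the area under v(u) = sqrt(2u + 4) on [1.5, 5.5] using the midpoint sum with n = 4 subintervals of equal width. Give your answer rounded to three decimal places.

13.196

Δu = (5.5 − 1.5)/4 = 1.
Midpoints: 2, 3, 4, 5.
v(2) ≈ 2.828, v(3) ≈ 3.162, v(4) ≈ 3.464, v(5) ≈ 3.742.
Sum = Δu · [v(2) + v(3) + v(4) + v(5)].
Sum ≈ 13.196.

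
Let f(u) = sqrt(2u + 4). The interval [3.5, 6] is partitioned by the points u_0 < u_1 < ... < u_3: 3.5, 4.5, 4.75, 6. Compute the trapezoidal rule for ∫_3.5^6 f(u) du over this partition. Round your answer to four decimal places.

9.1675

Subinterval widths: 1, 0.25, 1.25.
f(3.5) ≈ 3.3166, f(4.5) ≈ 3.6056, f(4.75) ≈ 3.6742, f(6) ≈ 4.0000.
On each subinterval the trapezoid contributes (Δu_i/2)·[f(u_{i-1}) + f(u_i)].
Sum ≈ 9.1675.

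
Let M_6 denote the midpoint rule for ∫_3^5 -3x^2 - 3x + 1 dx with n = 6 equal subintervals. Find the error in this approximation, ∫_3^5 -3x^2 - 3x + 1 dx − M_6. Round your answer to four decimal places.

Exact integral: ∫_3^5 f(x) dx = -120.
M_6 ≈ -119.944444.
Error ≈ -120 − (-119.944444) ≈ -0.0556.

-0.0556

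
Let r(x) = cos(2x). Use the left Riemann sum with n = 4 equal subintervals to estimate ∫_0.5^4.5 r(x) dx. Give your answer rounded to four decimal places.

0.5879

Δx = (4.5 − 0.5)/4 = 1.
Left endpoints: 0.5, 1.5, 2.5, 3.5.
r(0.5) ≈ 0.5403, r(1.5) ≈ -0.9900, r(2.5) ≈ 0.2837, r(3.5) ≈ 0.7539.
Sum = Δx · [r(0.5) + r(1.5) + r(2.5) + r(3.5)].
Sum ≈ 0.5879.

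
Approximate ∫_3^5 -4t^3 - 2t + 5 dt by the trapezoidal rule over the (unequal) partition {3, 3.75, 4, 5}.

Subinterval widths: 0.75, 0.25, 1.
f(3) = -109, f(3.75) = -213.4375, f(4) = -259, f(5) = -505.
On each subinterval the trapezoid contributes (Δt_i/2)·[f(t_{i-1}) + f(t_i)].
Sum = -561.96875.

-561.96875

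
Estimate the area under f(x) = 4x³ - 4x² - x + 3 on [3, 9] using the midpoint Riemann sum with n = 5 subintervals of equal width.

5477.04

Δx = (9 − 3)/5 = 1.2.
Midpoints: 3.6, 4.8, 6, 7.2, 8.4.
f(3.6) = 134.184, f(4.8) = 348.408, f(6) = 717, f(7.2) = 1281.432, f(8.4) = 2083.176.
Sum = Δx · [f(3.6) + f(4.8) + f(6) + f(7.2) + f(8.4)].
Sum = 5477.04.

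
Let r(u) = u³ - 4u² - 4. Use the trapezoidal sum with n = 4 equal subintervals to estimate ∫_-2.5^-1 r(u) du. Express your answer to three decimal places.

-35.341

Δu = (-1 − (-2.5))/4 = 0.375.
r(-2.5) = -44.625, r(-2.125) = -16209/512, r(-1.75) = -21.609375, r(-1.375) = -7251/512, r(-1) = -9.
T_4 = (Δu/2)·[r(u_0) + 2r(u_1) + 2r(u_2) + 2r(u_3) + r(u_4)].
Sum ≈ -35.341.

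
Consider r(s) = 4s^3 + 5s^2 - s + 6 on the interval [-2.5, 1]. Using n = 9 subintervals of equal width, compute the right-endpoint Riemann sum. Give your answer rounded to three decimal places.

Δs = (1 − (-2.5))/9 = 7/18.
Right endpoints: -19/9, -31/18, -4/3, -17/18, -5/9, -1/6, 2/9, 11/18, 1.
r(-19/9) = -5278/729, r(-31/18) = 6181/2916, r(-4/3) = 182/27, r(-17/18) = 23429/2916, r(-5/9) = 5404/729, r(-1/6) = 679/108, r(2/9) = 4424/729, r(11/18) = 23821/2916, r(1) = 14.
Sum = Δs · [r(-19/9) + r(-31/18) + r(-4/3) + ...].
Sum ≈ 20.064.

20.064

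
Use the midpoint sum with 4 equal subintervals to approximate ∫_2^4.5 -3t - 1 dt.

Δt = (4.5 − 2)/4 = 0.625.
Midpoints: 2.3125, 2.9375, 3.5625, 4.1875.
f(2.3125) = -7.9375, f(2.9375) = -9.8125, f(3.5625) = -11.6875, f(4.1875) = -13.5625.
Sum = Δt · [f(2.3125) + f(2.9375) + f(3.5625) + f(4.1875)].
Sum = -26.875.

-26.875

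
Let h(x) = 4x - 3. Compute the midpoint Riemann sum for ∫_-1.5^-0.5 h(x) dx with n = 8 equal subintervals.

Δx = (-0.5 − (-1.5))/8 = 0.125.
Midpoints: -1.4375, -1.3125, -1.1875, -1.0625, -0.9375, -0.8125, -0.6875, -0.5625.
h(-1.4375) = -8.75, h(-1.3125) = -8.25, h(-1.1875) = -7.75, h(-1.0625) = -7.25, h(-0.9375) = -6.75, h(-0.8125) = -6.25, h(-0.6875) = -5.75, h(-0.5625) = -5.25.
Sum = Δx · [h(-1.4375) + h(-1.3125) + h(-1.1875) + ...].
Sum = -7.

-7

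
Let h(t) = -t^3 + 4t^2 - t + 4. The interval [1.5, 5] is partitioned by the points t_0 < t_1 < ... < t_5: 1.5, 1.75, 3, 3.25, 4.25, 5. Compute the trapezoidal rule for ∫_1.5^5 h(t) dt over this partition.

6.87109375

Subinterval widths: 0.25, 1.25, 0.25, 1, 0.75.
h(1.5) = 8.125, h(1.75) = 9.140625, h(3) = 10, h(3.25) = 8.671875, h(4.25) = -4.765625, h(5) = -26.
On each subinterval the trapezoid contributes (Δt_i/2)·[h(t_{i-1}) + h(t_i)].
Sum = 6.87109375.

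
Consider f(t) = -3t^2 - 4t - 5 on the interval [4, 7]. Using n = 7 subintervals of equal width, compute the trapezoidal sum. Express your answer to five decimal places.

-360.27551

Δt = (7 − 4)/7 = 3/7.
f(4) = -69, f(31/7) = -3996/49, f(34/7) = -4665/49, f(37/7) = -5388/49, f(40/7) = -6165/49, f(43/7) = -6996/49, f(46/7) = -7881/49, f(7) = -180.
T_7 = (Δt/2)·[f(t_0) + 2f(t_1) + ... + 2f(t_{6}) + f(t_7)].
Sum ≈ -360.27551.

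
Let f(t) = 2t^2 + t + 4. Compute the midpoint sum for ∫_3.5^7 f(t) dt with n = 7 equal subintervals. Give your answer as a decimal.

Δt = (7 − 3.5)/7 = 0.5.
Midpoints: 3.75, 4.25, 4.75, 5.25, 5.75, 6.25, 6.75.
f(3.75) = 35.875, f(4.25) = 44.375, f(4.75) = 53.875, f(5.25) = 64.375, f(5.75) = 75.875, f(6.25) = 88.375, f(6.75) = 101.875.
Sum = Δt · [f(3.75) + f(4.25) + f(4.75) + ...].
Sum = 232.3125.

232.3125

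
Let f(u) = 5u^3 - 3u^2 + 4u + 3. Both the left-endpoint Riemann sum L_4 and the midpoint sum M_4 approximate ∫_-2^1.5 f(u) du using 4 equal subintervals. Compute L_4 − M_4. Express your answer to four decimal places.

L_4 ≈ -54.366211.
M_4 ≈ -16.539551.
L_4 − M_4 ≈ -37.8267.

-37.8267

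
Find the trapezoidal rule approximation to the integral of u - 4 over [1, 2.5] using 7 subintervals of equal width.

Δu = (2.5 − 1)/7 = 3/14.
f(1) = -3, f(17/14) = -39/14, f(10/7) = -18/7, f(23/14) = -33/14, f(13/7) = -15/7, f(29/14) = -27/14, f(16/7) = -12/7, f(2.5) = -1.5.
T_7 = (Δu/2)·[f(u_0) + 2f(u_1) + ... + 2f(u_{6}) + f(u_7)].
Sum = -3.375.

-3.375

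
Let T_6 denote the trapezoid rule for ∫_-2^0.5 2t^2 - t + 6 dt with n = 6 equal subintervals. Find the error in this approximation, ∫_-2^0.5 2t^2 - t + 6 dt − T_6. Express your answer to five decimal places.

Exact integral: ∫_-2^0.5 f(t) dt ≈ 22.2916667.
T_6 ≈ 22.4363426.
Error ≈ 22.2916667 − 22.4363426 ≈ -0.14468.

-0.14468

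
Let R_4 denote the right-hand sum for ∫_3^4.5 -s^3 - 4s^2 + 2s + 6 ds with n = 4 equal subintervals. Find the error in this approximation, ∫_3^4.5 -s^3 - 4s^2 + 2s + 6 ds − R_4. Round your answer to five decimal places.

20.43457

Exact integral: ∫_3^4.5 f(s) ds = -147.515625.
R_4 ≈ -167.9501953.
Error ≈ -147.515625 − (-167.9501953) ≈ 20.43457.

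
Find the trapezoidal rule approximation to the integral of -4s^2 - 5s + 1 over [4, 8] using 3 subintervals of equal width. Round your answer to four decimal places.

Δs = (8 − 4)/3 = 4/3.
f(4) = -83, f(16/3) = -1255/9, f(20/3) = -1891/9, f(8) = -295.
T_3 = (Δs/2)·[f(s_0) + 2f(s_1) + 2f(s_2) + f(s_3)].
Sum ≈ -718.0741.

-718.0741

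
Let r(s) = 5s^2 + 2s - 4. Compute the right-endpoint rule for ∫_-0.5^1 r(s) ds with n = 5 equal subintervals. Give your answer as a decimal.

-2.25

Δs = (1 − (-0.5))/5 = 0.3.
Right endpoints: -0.2, 0.1, 0.4, 0.7, 1.
r(-0.2) = -4.2, r(0.1) = -3.75, r(0.4) = -2.4, r(0.7) = -0.15, r(1) = 3.
Sum = Δs · [r(-0.2) + r(0.1) + r(0.4) + r(0.7) + r(1)].
Sum = -2.25.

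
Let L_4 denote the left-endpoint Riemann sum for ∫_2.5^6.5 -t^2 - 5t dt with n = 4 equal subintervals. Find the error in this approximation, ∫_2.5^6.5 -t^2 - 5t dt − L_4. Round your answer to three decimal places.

Exact integral: ∫_2.5^6.5 f(t) dt ≈ -176.33333.
L_4 = -149.
Error ≈ -176.33333 − (-149) ≈ -27.333.

-27.333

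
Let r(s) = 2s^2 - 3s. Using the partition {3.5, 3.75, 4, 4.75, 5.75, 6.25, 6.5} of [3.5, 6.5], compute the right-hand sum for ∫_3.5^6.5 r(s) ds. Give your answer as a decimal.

127.1875

Subinterval widths: 0.25, 0.25, 0.75, 1, 0.5, 0.25.
Right endpoints: 3.75, 4, 4.75, 5.75, 6.25, 6.5.
r(3.75) = 16.875, r(4) = 20, r(4.75) = 30.875, r(5.75) = 48.875, r(6.25) = 59.375, r(6.5) = 65.
Sum = Σ Δs_i · r(s_i).
Sum = 127.1875.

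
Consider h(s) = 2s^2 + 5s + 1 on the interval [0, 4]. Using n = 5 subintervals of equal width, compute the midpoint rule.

86.24

Δs = (4 − 0)/5 = 0.8.
Midpoints: 0.4, 1.2, 2, 2.8, 3.6.
h(0.4) = 3.32, h(1.2) = 9.88, h(2) = 19, h(2.8) = 30.68, h(3.6) = 44.92.
Sum = Δs · [h(0.4) + h(1.2) + h(2) + h(2.8) + h(3.6)].
Sum = 86.24.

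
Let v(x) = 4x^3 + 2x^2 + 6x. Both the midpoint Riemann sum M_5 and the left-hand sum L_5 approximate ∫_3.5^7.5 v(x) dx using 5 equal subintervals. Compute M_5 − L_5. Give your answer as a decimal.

607.68

M_5 = 3384.16.
L_5 = 2776.48.
M_5 − L_5 = 607.68.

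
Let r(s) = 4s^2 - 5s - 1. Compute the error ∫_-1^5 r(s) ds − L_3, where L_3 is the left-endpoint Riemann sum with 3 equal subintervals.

50

Exact integral: ∫_-1^5 r(s) ds = 102.
L_3 = 52.
Error = 102 − 52 = 50.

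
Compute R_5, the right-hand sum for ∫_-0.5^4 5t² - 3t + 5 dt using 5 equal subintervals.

138.15

Δt = (4 − (-0.5))/5 = 0.9.
Right endpoints: 0.4, 1.3, 2.2, 3.1, 4.
f(0.4) = 4.6, f(1.3) = 9.55, f(2.2) = 22.6, f(3.1) = 43.75, f(4) = 73.
Sum = Δt · [f(0.4) + f(1.3) + f(2.2) + f(3.1) + f(4)].
Sum = 138.15.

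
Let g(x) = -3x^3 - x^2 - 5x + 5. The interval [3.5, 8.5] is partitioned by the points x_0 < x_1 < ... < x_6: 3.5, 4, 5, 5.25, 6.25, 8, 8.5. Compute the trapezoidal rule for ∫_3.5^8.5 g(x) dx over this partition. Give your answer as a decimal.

-4194.2109375

Subinterval widths: 0.5, 1, 0.25, 1, 1.75, 0.5.
g(3.5) = -153.375, g(4) = -223, g(5) = -420, g(5.25) = -482.921875, g(6.25) = -797.734375, g(8) = -1635, g(8.5) = -1952.125.
On each subinterval the trapezoid contributes (Δx_i/2)·[g(x_{i-1}) + g(x_i)].
Sum = -4194.2109375.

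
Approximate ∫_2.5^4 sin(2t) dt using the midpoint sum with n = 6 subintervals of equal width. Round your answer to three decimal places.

Δt = (4 − 2.5)/6 = 0.25.
Midpoints: 2.625, 2.875, 3.125, 3.375, 3.625, 3.875.
f(2.625) ≈ -0.859, f(2.875) ≈ -0.508, f(3.125) ≈ -0.033, f(3.375) ≈ 0.450, f(3.625) ≈ 0.823, f(3.875) ≈ 0.995.
Sum = Δt · [f(2.625) + f(2.875) + f(3.125) + ...].
Sum ≈ 0.217.

0.217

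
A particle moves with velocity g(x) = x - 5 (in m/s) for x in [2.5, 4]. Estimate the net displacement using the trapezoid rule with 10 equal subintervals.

-2.625

Δx = (4 − 2.5)/10 = 0.15.
g(2.5) = -2.5, g(2.65) = -2.35, g(2.8) = -2.2, g(2.95) = -2.05, g(3.1) = -1.9, g(3.25) = -1.75, g(3.4) = -1.6, g(3.55) = -1.45, g(3.7) = -1.3, g(3.85) = -1.15, g(4) = -1.
T_10 = (Δx/2)·[g(x_0) + 2g(x_1) + ... + 2g(x_{9}) + g(x_10)].
Sum = -2.625.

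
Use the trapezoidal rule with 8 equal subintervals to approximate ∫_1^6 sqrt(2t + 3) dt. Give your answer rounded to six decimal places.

15.631994

Δt = (6 − 1)/8 = 0.625.
f(1) ≈ 2.236068, f(1.625) ≈ 2.500000, f(2.25) ≈ 2.738613, f(2.875) ≈ 2.958040, f(3.5) ≈ 3.162278, f(4.125) ≈ 3.354102, f(4.75) ≈ 3.535534, f(5.375) ≈ 3.708099, f(6) ≈ 3.872983.
T_8 = (Δt/2)·[f(t_0) + 2f(t_1) + ... + 2f(t_{7}) + f(t_8)].
Sum ≈ 15.631994.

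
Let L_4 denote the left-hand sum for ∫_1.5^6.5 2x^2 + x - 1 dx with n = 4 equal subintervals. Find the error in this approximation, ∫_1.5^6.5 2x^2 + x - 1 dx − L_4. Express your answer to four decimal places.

50.5208

Exact integral: ∫_1.5^6.5 f(x) dx ≈ 195.833333.
L_4 = 145.3125.
Error ≈ 195.833333 − 145.3125 ≈ 50.5208.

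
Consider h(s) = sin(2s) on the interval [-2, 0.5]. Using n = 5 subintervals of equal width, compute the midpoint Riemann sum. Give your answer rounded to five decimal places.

-0.62259

Δs = (0.5 − (-2))/5 = 0.5.
Midpoints: -1.75, -1.25, -0.75, -0.25, 0.25.
h(-1.75) ≈ 0.35078, h(-1.25) ≈ -0.59847, h(-0.75) ≈ -0.99749, h(-0.25) ≈ -0.47943, h(0.25) ≈ 0.47943.
Sum = Δs · [h(-1.75) + h(-1.25) + h(-0.75) + h(-0.25) + h(0.25)].
Sum ≈ -0.62259.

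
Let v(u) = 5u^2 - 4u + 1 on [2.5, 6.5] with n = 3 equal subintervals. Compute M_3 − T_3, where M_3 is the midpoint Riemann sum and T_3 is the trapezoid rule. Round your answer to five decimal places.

-8.88889

M_3 ≈ 360.7037037.
T_3 ≈ 369.5925926.
M_3 − T_3 ≈ -8.88889.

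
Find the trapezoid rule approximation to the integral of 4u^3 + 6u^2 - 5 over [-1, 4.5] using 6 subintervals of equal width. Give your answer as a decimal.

Δu = (4.5 − (-1))/6 = 11/12.
f(-1) = -3, f(-1/12) = -2143/432, f(5/6) = 40/27, f(1.75) = 34.8125, f(8/3) = 3065/27, f(43/12) = 110629/432, f(4.5) = 481.
T_6 = (Δu/2)·[f(u_0) + 2f(u_1) + ... + 2f(u_{5}) + f(u_6)].
Sum = 586.609375.

586.609375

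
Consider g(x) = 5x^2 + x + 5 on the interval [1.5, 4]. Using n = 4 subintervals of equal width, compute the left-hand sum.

Δx = (4 − 1.5)/4 = 0.625.
Left endpoints: 1.5, 2.125, 2.75, 3.375.
g(1.5) = 17.75, g(2.125) = 29.703125, g(2.75) = 45.5625, g(3.375) = 65.328125.
Sum = Δx · [g(1.5) + g(2.125) + g(2.75) + g(3.375)].
Sum = 98.96484375.

98.96484375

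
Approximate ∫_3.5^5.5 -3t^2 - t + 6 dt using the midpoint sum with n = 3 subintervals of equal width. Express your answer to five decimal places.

-120.27778

Δt = (5.5 − 3.5)/3 = 2/3.
Midpoints: 23/6, 4.5, 31/6.
f(23/6) = -503/12, f(4.5) = -59.25, f(31/6) = -79.25.
Sum = Δt · [f(23/6) + f(4.5) + f(31/6)].
Sum ≈ -120.27778.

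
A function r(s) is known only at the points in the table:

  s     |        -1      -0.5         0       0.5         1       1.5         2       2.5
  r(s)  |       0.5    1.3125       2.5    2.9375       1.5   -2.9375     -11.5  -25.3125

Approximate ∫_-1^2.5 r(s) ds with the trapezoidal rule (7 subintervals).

-9.296875

Δs = 0.5.
T_7 = (0.5/2)·[0.5 + 2·1.3125 + 2·2.5 + 2·2.9375 + 2·1.5 + 2·(-2.9375) + 2·(-11.5) + (-25.3125)] = -9.296875.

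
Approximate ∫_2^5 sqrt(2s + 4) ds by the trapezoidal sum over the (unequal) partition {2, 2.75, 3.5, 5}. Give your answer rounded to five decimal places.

Subinterval widths: 0.75, 0.75, 1.5.
f(2) ≈ 2.82843, f(2.75) ≈ 3.08221, f(3.5) ≈ 3.31662, f(5) ≈ 3.74166.
On each subinterval the trapezoid contributes (Δs_i/2)·[f(s_{i-1}) + f(s_i)].
Sum ≈ 9.90976.

9.90976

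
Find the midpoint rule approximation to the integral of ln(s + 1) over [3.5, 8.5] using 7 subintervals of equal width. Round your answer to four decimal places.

Δs = (8.5 − 3.5)/7 = 5/7.
Midpoints: 27/7, 32/7, 37/7, 6, 47/7, 52/7, 57/7.
f(27/7) ≈ 1.5805, f(32/7) ≈ 1.7177, f(37/7) ≈ 1.8383, f(6) ≈ 1.9459, f(47/7) ≈ 2.0431, f(52/7) ≈ 2.1316, f(57/7) ≈ 2.2130.
Sum = Δs · [f(27/7) + f(32/7) + f(37/7) + ...].
Sum ≈ 9.6214.

9.6214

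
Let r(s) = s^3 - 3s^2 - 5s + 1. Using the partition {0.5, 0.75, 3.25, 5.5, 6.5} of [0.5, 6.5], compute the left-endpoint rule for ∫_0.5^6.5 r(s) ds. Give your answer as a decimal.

Subinterval widths: 0.25, 2.5, 2.25, 1.
Left endpoints: 0.5, 0.75, 3.25, 5.5.
r(0.5) = -2.125, r(0.75) = -4.015625, r(3.25) = -12.609375, r(5.5) = 49.125.
Sum = Σ Δs_i · r(s_i).
Sum = 10.18359375.

10.18359375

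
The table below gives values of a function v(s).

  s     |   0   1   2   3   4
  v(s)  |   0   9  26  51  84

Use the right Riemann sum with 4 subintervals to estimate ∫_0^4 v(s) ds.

Δs = 1.
Sum = 1·[9 + 26 + 51 + 84] = 170.

170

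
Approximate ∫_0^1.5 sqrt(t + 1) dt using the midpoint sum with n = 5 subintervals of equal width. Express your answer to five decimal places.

1.96925

Δt = (1.5 − 0)/5 = 0.3.
Midpoints: 0.15, 0.45, 0.75, 1.05, 1.35.
f(0.15) ≈ 1.07238, f(0.45) ≈ 1.20416, f(0.75) ≈ 1.32288, f(1.05) ≈ 1.43178, f(1.35) ≈ 1.53297.
Sum = Δt · [f(0.15) + f(0.45) + f(0.75) + f(1.05) + f(1.35)].
Sum ≈ 1.96925.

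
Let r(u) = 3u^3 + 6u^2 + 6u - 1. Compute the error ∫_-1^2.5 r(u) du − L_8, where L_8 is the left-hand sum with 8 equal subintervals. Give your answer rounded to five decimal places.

Exact integral: ∫_-1^2.5 r(u) du = 74.046875.
L_8 ≈ 53.0759277.
Error ≈ 74.046875 − 53.0759277 ≈ 20.97095.

20.97095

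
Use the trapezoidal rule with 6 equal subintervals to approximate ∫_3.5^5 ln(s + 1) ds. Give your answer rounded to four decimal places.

2.4819

Δs = (5 − 3.5)/6 = 0.25.
f(3.5) ≈ 1.5041, f(3.75) ≈ 1.5581, f(4) ≈ 1.6094, f(4.25) ≈ 1.6582, f(4.5) ≈ 1.7047, f(4.75) ≈ 1.7492, f(5) ≈ 1.7918.
T_6 = (Δs/2)·[f(s_0) + 2f(s_1) + ... + 2f(s_{5}) + f(s_6)].
Sum ≈ 2.4819.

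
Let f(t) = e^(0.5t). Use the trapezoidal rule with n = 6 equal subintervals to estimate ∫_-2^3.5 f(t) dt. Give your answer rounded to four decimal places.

Δt = (3.5 − (-2))/6 = 11/12.
f(-2) ≈ 0.3679, f(-13/12) ≈ 0.5818, f(-1/6) ≈ 0.9200, f(0.75) ≈ 1.4550, f(5/3) ≈ 2.3010, f(31/12) ≈ 3.6388, f(3.5) ≈ 5.7546.
T_6 = (Δt/2)·[f(t_0) + 2f(t_1) + ... + 2f(t_{5}) + f(t_6)].
Sum ≈ 10.9614.

10.9614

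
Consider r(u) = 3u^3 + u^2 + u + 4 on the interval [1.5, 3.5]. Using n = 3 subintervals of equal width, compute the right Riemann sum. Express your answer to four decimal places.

Δu = (3.5 − 1.5)/3 = 2/3.
Right endpoints: 13/6, 17/6, 3.5.
r(13/6) = 41.375, r(17/6) = 5983/72, r(3.5) = 148.375.
Sum = Δu · [r(13/6) + r(17/6) + r(3.5)].
Sum ≈ 181.8981.

181.8981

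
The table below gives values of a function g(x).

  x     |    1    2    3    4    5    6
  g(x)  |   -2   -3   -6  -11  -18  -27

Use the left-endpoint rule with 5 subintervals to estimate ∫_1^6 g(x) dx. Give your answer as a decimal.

-40

Δx = 1.
Sum = 1·[(-2) + (-3) + (-6) + (-11) + (-18)] = -40.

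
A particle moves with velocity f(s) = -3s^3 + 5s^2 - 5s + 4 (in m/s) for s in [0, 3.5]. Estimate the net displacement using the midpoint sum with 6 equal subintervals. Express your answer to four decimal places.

-56.6466

Δs = (3.5 − 0)/6 = 7/12.
Midpoints: 7/24, 0.875, 35/24, 49/24, 2.625, 77/24.
f(7/24) = 1481/512, f(0.875) = 739/512, f(35/24) = -9043/4608, f(49/24) = -16739/1536, f(2.625) = -14815/512, f(77/24) = -274861/4608.
Sum = Δs · [f(7/24) + f(0.875) + f(35/24) + ...].
Sum ≈ -56.6466.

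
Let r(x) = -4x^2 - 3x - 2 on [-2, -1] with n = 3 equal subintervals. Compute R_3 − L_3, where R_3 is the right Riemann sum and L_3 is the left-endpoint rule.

3

R_3 ≈ -5.407407.
L_3 ≈ -8.407407.
R_3 − L_3 = 3.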